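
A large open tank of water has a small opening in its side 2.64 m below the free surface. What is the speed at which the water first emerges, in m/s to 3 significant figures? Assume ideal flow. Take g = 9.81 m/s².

v ≈ 7.20 m/s

The surface is effectively still and both ends are open, so ½v² = gh and v = √(2·9.81·2.64) = 7.20 m/s.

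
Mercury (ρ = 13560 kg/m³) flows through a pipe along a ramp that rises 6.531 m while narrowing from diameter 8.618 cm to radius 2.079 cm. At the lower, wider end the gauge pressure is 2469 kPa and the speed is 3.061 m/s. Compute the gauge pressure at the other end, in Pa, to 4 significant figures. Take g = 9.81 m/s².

The volume flow rate is constant, so v₂ = (A₁/A₂)v₁ = (58.33/13.58)·3.061 = 13.15 m/s.
Energy conservation along the streamline gives P₂ = P₁ − ½ρ(v₂² − v₁²) − ρg(h₂ − h₁).
P₂ = 2469000 + ½·13560·(3.061² − 13.15²) − 13560·9.81·(+6.531) = 2469000 + (-1109000) − (868800) = 491400 Pa.

P₂ ≈ 491400 Pa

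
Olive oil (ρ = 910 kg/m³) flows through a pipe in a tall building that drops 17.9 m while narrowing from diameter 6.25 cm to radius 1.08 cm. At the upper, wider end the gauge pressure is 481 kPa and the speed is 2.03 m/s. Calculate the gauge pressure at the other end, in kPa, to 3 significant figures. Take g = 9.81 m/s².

P₂ ≈ 511 kPa

By continuity, v₂ = v₁·A₁/A₂ = 2.03·(30.7/3.66) = 17.0 m/s.
Applying Bernoulli between the two ends and solving for P₂: P₂ = P₁ + ½ρ(v₁² − v₂²) − ρgΔh.
P₂ = 481000 + ½·910·(2.03² − 17.0²) − 910·9.81·(−17.9) = 481000 + (-130000) − (-160000) = 511000 Pa.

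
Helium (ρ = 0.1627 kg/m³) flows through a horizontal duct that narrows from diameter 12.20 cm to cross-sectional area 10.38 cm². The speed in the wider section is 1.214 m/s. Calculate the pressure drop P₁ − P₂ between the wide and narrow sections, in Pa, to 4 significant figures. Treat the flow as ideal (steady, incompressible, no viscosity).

Continuity gives A₁v₁ = A₂v₂, so v₂ = (116.9 cm²)/(10.38 cm²) × 1.214 m/s = 13.67 m/s.
Bernoulli (h₁ = h₂): P₁ − P₂ = ½ρ(v₂² − v₁²).
P₁ − P₂ = ½·0.1627·(13.67² − 1.214²) = ½·0.1627·185.4 = 15.09 Pa.

15.09 Pa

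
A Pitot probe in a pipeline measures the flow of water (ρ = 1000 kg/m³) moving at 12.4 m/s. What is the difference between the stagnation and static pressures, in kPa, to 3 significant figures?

76.9 kPa

Bernoulli between the free stream and the stagnation point: ½ρv² = P_stag − P_static.
ΔP = ½·1000·12.4² = 76900 Pa.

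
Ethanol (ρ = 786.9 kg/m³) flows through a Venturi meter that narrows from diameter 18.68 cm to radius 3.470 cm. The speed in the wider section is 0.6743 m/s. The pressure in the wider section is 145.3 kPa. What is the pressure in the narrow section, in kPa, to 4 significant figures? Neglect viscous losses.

The volume flow rate is constant, so v₂ = (A₁/A₂)v₁ = (274.1/37.83)·0.6743 = 4.885 m/s.
With no height change, Bernoulli's equation is P₁ + ½ρv₁² = P₂ + ½ρv₂².
P₂ = P₁ − ½ρ(v₂² − v₁²) = 145300 − ½·786.9·(4.885² − 0.6743²) = 145300 − 9211 = 136100 Pa.

136.1 kPa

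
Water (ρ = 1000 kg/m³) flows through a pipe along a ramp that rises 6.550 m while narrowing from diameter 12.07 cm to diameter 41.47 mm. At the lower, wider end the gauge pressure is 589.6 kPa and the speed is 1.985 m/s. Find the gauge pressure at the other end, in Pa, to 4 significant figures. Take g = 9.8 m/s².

P₂ ≈ 386000 Pa

Continuity gives A₁v₁ = A₂v₂, so v₂ = (114.4 cm²)/(13.51 cm²) × 1.985 m/s = 16.82 m/s.
Energy conservation along the streamline gives P₂ = P₁ − ½ρ(v₂² − v₁²) − ρg(h₂ − h₁).
P₂ = 589600 + ½·1000·(1.985² − 16.82²) − 1000·9.8·(+6.550) = 589600 + (-139400) − (64190) = 386000 Pa.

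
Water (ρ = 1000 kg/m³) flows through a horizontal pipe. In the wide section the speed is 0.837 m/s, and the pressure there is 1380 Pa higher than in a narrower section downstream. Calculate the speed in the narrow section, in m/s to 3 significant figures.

Horizontal Bernoulli: P₁ + ½ρv₁² = P₂ + ½ρv₂², so v₂² = v₁² + 2(P₁ − P₂)/ρ.
v₂ = √(0.837² + 2·1380/1000) = √(0.701 + 2.76) = 1.86 m/s.

v₂ ≈ 1.86 m/s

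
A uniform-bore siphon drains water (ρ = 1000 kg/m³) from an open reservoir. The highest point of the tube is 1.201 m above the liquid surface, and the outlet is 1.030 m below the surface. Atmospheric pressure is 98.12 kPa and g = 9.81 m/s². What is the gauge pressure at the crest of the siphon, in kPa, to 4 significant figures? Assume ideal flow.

Bernoulli surface→outlet gives ½v² = g·h_out, so v = √(2·9.81·1.030) = 4.495 m/s.
The bore is uniform, so the speed at the crest is the same v. Bernoulli surface→crest: P_atm = P_top + ½ρv² + ρg·h_top.
P_top = 98120 − ½·1000·4.495² − 1000·9.81·1.201 = 76230 Pa. So P_gauge = P_top − P_atm = -21890 Pa.

P_gauge = -21.89 kPa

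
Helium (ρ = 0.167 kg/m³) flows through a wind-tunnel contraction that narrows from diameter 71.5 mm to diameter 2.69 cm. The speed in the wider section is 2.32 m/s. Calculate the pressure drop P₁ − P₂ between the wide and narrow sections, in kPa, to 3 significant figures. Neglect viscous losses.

By continuity, v₂ = v₁·A₁/A₂ = 2.32·(40.2/5.68) = 16.4 m/s.
Along the horizontal streamline, P + ½ρv² is constant.
P₁ − P₂ = ½·0.167·(16.4² − 2.32²) = ½·0.167·263 = 22.0 Pa.

ΔP ≈ 0.0220 kPa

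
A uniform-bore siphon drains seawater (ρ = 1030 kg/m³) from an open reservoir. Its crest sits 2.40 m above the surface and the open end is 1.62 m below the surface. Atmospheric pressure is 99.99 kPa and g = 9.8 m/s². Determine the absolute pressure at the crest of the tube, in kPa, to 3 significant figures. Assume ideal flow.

59.4 kPa

From the surface to the outlet (both open to atmosphere, surface at rest): v = √(2g·h_out) = √(2·9.8·1.62) = 5.63 m/s.
The bore is uniform, so the speed at the crest is the same v. Bernoulli surface→crest: P_atm = P_top + ½ρv² + ρg·h_top.
P_top = 99990 − ½·1030·5.63² − 1030·9.8·2.40 = 59400 Pa.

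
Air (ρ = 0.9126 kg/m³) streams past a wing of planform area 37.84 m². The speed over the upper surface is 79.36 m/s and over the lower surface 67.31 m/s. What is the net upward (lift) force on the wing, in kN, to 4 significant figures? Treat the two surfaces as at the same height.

F ≈ 30.52 kN

From P + ½ρv² = const at equal height, P_low − P_up = ½ρ(v_up² − v_low²).
ΔP = ½·0.9126·(79.36² − 67.31²) = 806.5 Pa.
Lift = ΔP · A = 806.5 × 37.84 = 30520 N.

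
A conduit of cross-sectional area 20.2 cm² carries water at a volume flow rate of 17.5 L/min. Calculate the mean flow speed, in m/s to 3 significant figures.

Q = 17.5 L/min = 0.000292 m³/s.
v = Q/A = 0.000292 / 0.00202 = 0.144 m/s.

v ≈ 0.144 m/s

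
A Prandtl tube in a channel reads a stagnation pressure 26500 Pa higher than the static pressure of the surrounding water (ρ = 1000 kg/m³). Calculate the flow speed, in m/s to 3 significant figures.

v = 7.28 m/s

The dynamic pressure equals the rise in static pressure at the stagnation point: ΔP = ½ρv².
v = √(2ΔP/ρ) = √(2·26500/1000) = 7.28 m/s.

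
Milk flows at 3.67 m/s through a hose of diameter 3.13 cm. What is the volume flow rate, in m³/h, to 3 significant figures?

10.2 m³/h

Q = A·v = 0.000769 m² × 3.67 m/s = 0.00282 m³/s.
Converting: 0.00282 m³/s × 3600 = 10.2 m³/h.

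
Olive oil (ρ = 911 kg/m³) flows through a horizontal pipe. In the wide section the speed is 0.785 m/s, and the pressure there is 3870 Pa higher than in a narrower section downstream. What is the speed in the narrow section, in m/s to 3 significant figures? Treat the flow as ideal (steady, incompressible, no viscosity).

v₂ ≈ 3.02 m/s

Along the level pipe P + ½ρv² is conserved, hence v₂² = v₁² + 2(P₁ − P₂)/ρ.
v₂ = √(0.785² + 2·3870/911) = √(0.616 + 8.50) = 3.02 m/s.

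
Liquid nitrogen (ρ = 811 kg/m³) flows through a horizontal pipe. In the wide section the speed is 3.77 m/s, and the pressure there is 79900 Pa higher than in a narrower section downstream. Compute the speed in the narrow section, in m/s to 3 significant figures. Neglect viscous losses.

Horizontal Bernoulli: P₁ + ½ρv₁² = P₂ + ½ρv₂², so v₂² = v₁² + 2(P₁ − P₂)/ρ.
v₂ = √(3.77² + 2·79900/811) = √(14.2 + 197) = 14.5 m/s.

v₂ = 14.5 m/s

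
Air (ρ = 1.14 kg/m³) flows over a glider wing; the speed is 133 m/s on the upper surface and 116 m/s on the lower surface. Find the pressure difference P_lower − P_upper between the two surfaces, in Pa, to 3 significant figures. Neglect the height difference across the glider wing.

With negligible Δh, P + ½ρv² is constant, so P_low − P_up = ½ρ(v_up² − v_low²).
ΔP = ½·1.14·(133² − 116²) = 2410 Pa.

ΔP = 2410 Pa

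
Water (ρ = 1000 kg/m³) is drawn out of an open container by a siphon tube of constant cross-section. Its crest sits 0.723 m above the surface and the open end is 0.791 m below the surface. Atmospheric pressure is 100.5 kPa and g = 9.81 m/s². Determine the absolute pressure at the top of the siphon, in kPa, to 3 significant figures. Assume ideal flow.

P_top ≈ 85.6 kPa

From the surface to the outlet (both open to atmosphere, surface at rest): v = √(2g·h_out) = √(2·9.81·0.791) = 3.94 m/s.
The bore is uniform, so the speed at the crest is the same v. Bernoulli surface→crest: P_atm = P_top + ½ρv² + ρg·h_top.
P_top = 100500 − ½·1000·3.94² − 1000·9.81·0.723 = 85600 Pa.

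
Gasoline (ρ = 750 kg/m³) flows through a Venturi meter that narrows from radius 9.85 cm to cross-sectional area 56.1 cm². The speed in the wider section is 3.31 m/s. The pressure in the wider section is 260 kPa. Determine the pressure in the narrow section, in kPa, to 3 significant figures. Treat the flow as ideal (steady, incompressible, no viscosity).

The volume flow rate is constant, so v₂ = (A₁/A₂)v₁ = (305/56.1)·3.31 = 18.0 m/s.
The pipe is horizontal, so Bernoulli reduces to P₁ + ½ρv₁² = P₂ + ½ρv₂².
P₂ = P₁ − ½ρ(v₂² − v₁²) = 260000 − ½·750·(18.0² − 3.31²) = 260000 − 117000 = 143000 Pa.

143 kPa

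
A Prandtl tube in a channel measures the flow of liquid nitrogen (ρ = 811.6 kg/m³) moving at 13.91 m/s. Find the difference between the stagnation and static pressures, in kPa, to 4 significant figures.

At the stagnation point the flow is brought to rest, so Bernoulli gives P_stag − P_static = ½ρv².
ΔP = ½·811.6·13.91² = 78520 Pa.

ΔP ≈ 78.52 kPa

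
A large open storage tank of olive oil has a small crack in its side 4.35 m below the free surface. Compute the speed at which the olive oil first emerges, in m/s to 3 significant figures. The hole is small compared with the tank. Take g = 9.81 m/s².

Bernoulli from surface to hole (P equal, v_surface ≈ 0): v = √(2gh) = √(2×9.81×4.35) = 9.24 m/s.

v ≈ 9.24 m/s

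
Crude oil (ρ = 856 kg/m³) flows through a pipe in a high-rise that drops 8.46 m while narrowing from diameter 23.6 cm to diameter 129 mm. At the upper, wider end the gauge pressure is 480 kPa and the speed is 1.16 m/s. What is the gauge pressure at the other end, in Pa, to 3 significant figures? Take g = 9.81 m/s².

P₂ ≈ 545000 Pa

By continuity, v₂ = v₁·A₁/A₂ = 1.16·(437/131) = 3.88 m/s.
Bernoulli: P₁ + ½ρv₁² + ρg h₁ = P₂ + ½ρv₂² + ρg h₂, so P₂ = P₁ + ½ρ(v₁² − v₂²) − ρg(h₂ − h₁).
P₂ = 480000 + ½·856·(1.16² − 3.88²) − 856·9.81·(−8.46) = 480000 + (-5880) − (-71000) = 545000 Pa.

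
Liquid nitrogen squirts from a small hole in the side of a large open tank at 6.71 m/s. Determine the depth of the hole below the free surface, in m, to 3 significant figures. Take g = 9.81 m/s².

Inverting v = √(2gh) gives h = v² / 2g.
h = 6.71²/(2·9.81) = 45.0/19.62 = 2.29 m.

h ≈ 2.29 m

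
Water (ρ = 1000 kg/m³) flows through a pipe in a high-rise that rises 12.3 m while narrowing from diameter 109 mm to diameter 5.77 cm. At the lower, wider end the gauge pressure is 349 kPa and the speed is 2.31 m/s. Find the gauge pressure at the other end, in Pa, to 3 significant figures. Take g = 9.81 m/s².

197000 Pa

The volume flow rate is constant, so v₂ = (A₁/A₂)v₁ = (93.3/26.1)·2.31 = 8.24 m/s.
Applying Bernoulli between the two ends and solving for P₂: P₂ = P₁ + ½ρ(v₁² − v₂²) − ρgΔh.
P₂ = 349000 + ½·1000·(2.31² − 8.24²) − 1000·9.81·(+12.3) = 349000 + (-31300) − (121000) = 197000 Pa.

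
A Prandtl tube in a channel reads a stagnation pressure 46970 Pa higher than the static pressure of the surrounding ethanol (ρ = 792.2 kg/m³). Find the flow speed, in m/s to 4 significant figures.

v ≈ 10.89 m/s

The dynamic pressure equals the rise in static pressure at the stagnation point: ΔP = ½ρv².
v = √(2ΔP/ρ) = √(2·46970/792.2) = 10.89 m/s.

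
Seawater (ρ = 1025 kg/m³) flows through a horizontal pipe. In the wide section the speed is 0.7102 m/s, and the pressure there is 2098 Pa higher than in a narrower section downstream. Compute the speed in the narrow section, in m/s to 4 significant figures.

Horizontal Bernoulli: P₁ + ½ρv₁² = P₂ + ½ρv₂², so v₂² = v₁² + 2(P₁ − P₂)/ρ.
v₂ = √(0.7102² + 2·2098/1025) = √(0.5044 + 4.094) = 2.144 m/s.

v₂ = 2.144 m/s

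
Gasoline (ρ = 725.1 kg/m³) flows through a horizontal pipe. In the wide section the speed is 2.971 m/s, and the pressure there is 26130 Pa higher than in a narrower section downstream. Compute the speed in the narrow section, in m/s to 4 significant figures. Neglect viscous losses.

v₂ ≈ 8.994 m/s

With h₁ = h₂, rearranging Bernoulli gives v₂ = √(v₁² + 2ΔP/ρ).
v₂ = √(2.971² + 2·26130/725.1) = √(8.827 + 72.07) = 8.994 m/s.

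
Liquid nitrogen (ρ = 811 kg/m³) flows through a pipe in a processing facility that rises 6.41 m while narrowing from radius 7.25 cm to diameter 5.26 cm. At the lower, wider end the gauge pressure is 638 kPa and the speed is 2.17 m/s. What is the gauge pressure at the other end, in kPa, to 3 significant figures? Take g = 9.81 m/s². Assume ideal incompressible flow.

P₂ ≈ 479 kPa

Mass conservation (A₁v₁ = A₂v₂) gives v₂ = 2.17 × 165/21.7 = 16.5 m/s.
Bernoulli: P₁ + ½ρv₁² + ρg h₁ = P₂ + ½ρv₂² + ρg h₂, so P₂ = P₁ + ½ρ(v₁² − v₂²) − ρg(h₂ − h₁).
P₂ = 638000 + ½·811·(2.17² − 16.5²) − 811·9.81·(+6.41) = 638000 + (-108000) − (51000) = 479000 Pa.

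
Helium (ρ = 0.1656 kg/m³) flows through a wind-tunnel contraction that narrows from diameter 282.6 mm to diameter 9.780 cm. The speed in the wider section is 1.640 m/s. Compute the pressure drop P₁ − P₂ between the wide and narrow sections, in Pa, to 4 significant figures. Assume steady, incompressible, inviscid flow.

Mass conservation (A₁v₁ = A₂v₂) gives v₂ = 1.640 × 627.2/75.12 = 13.69 m/s.
Along the horizontal streamline, P + ½ρv² is constant.
P₁ − P₂ = ½·0.1656·(13.69² − 1.640²) = ½·0.1656·184.8 = 15.30 Pa.

ΔP = 15.30 Pa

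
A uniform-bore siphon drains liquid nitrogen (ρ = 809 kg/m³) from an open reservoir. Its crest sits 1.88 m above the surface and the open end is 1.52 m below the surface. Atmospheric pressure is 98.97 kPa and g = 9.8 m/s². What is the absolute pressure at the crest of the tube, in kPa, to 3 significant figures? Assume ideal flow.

P_top ≈ 72.0 kPa

The outlet speed comes from Torricelli: v = √(2g·1.52) = 5.46 m/s.
The bore is uniform, so the speed at the crest is the same v. Bernoulli surface→crest: P_atm = P_top + ½ρv² + ρg·h_top.
P_top = 98970 − ½·809·5.46² − 809·9.8·1.88 = 72000 Pa.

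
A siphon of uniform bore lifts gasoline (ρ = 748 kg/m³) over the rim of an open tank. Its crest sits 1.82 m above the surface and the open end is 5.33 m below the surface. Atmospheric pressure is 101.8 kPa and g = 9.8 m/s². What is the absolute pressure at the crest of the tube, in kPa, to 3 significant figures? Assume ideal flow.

P_top ≈ 49.4 kPa

Bernoulli surface→outlet gives ½v² = g·h_out, so v = √(2·9.8·5.33) = 10.2 m/s.
The bore is uniform, so the speed at the crest is the same v. Bernoulli surface→crest: P_atm = P_top + ½ρv² + ρg·h_top.
P_top = 101800 − ½·748·10.2² − 748·9.8·1.82 = 49400 Pa.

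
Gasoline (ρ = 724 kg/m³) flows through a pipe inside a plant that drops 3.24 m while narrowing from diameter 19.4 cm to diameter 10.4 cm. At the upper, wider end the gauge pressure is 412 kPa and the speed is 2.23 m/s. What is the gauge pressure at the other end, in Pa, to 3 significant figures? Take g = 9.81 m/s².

P₂ = 415000 Pa

Mass conservation (A₁v₁ = A₂v₂) gives v₂ = 2.23 × 296/84.9 = 7.76 m/s.
Bernoulli: P₁ + ½ρv₁² + ρg h₁ = P₂ + ½ρv₂² + ρg h₂, so P₂ = P₁ + ½ρ(v₁² − v₂²) − ρg(h₂ − h₁).
P₂ = 412000 + ½·724·(2.23² − 7.76²) − 724·9.81·(−3.24) = 412000 + (-20000) − (-23000) = 415000 Pa.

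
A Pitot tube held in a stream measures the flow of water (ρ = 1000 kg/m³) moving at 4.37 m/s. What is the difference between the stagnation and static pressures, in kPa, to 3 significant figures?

At the stagnation point the flow is brought to rest, so Bernoulli gives P_stag − P_static = ½ρv².
ΔP = ½·1000·4.37² = 9550 Pa.

ΔP ≈ 9.55 kPa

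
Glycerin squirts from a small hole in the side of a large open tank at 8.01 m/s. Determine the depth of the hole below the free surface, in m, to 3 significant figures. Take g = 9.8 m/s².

h = 3.27 m

Inverting v = √(2gh) gives h = v² / 2g.
h = 8.01²/(2·9.8) = 64.2/19.60 = 3.27 m.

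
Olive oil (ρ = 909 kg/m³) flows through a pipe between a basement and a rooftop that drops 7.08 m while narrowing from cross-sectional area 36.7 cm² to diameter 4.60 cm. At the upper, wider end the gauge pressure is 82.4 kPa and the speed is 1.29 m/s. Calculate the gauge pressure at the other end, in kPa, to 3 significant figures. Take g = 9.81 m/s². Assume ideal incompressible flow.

By continuity, v₂ = v₁·A₁/A₂ = 1.29·(36.7/16.6) = 2.85 m/s.
Energy conservation along the streamline gives P₂ = P₁ − ½ρ(v₂² − v₁²) − ρg(h₂ − h₁).
P₂ = 82400 + ½·909·(1.29² − 2.85²) − 909·9.81·(−7.08) = 82400 + (-2930) − (-63100) = 143000 Pa.

P₂ = 143 kPa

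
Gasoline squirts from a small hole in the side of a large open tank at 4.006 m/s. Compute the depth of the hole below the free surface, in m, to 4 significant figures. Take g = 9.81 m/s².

For a small hole in a large open tank, ½v² = gh, giving h = v²/(2g).
h = 4.006²/(2·9.81) = 16.05/19.62 = 0.8179 m.

h ≈ 0.8179 m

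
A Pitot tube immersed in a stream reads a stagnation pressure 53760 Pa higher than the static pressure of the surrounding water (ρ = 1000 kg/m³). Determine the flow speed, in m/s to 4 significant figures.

At the stagnation point the flow is brought to rest, so Bernoulli gives P_stag − P_static = ½ρv².
v = √(2ΔP/ρ) = √(2·53760/1000) = 10.37 m/s.

v = 10.37 m/s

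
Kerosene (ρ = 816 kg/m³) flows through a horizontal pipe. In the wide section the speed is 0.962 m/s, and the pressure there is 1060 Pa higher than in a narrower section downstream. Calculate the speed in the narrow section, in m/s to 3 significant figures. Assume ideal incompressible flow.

Along the level pipe P + ½ρv² is conserved, hence v₂² = v₁² + 2(P₁ − P₂)/ρ.
v₂ = √(0.962² + 2·1060/816) = √(0.925 + 2.60) = 1.88 m/s.

v₂ ≈ 1.88 m/s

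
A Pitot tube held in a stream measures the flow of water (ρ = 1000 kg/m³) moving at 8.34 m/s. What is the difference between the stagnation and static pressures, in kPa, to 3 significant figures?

ΔP ≈ 34.8 kPa

At the stagnation point the flow is brought to rest, so Bernoulli gives P_stag − P_static = ½ρv².
ΔP = ½·1000·8.34² = 34800 Pa.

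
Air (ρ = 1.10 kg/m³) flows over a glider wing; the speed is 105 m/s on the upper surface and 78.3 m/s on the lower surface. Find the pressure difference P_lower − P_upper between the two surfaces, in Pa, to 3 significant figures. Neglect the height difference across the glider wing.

The pressure is lower where the speed is higher: ΔP = ½ρ(v_up² − v_low²).
ΔP = ½·1.10·(105² − 78.3²) = 2690 Pa.

ΔP = 2690 Pa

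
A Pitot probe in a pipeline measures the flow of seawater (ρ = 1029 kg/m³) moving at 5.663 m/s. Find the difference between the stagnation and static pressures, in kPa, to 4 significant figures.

ΔP = 16.50 kPa

Bernoulli between the free stream and the stagnation point: ½ρv² = P_stag − P_static.
ΔP = ½·1029·5.663² = 16500 Pa.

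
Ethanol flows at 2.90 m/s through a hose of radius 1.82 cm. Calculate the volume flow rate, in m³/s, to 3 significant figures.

Q = A·v = 0.00104 m² × 2.90 m/s = 0.00302 m³/s.

Q = 0.00302 m³/s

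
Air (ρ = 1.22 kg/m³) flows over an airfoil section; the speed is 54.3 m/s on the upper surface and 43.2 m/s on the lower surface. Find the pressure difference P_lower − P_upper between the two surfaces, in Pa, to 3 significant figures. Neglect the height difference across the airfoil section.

ΔP ≈ 660 Pa

With negligible Δh, P + ½ρv² is constant, so P_low − P_up = ½ρ(v_up² − v_low²).
ΔP = ½·1.22·(54.3² − 43.2²) = 660 Pa.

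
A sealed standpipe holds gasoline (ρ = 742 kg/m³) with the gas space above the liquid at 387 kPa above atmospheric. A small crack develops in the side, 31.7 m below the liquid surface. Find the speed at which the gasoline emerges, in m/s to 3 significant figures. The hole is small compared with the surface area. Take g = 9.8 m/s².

v = 40.8 m/s

Take point 1 at the surface (v₁ ≈ 0) and point 2 at the hole (at atmospheric pressure). Bernoulli: P₁ + ρg h = P_atm + ½ρv₂².
With P₁ − P_atm = 387000 Pa, v₂ = √(2gh + 2ΔP/ρ) = √(2·9.8·31.7 + 2·387000/742) = 40.8 m/s.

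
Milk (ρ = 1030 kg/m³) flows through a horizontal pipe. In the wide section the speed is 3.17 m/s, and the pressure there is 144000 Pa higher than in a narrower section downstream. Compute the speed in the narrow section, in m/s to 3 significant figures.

v₂ = 17.0 m/s

With h₁ = h₂, rearranging Bernoulli gives v₂ = √(v₁² + 2ΔP/ρ).
v₂ = √(3.17² + 2·144000/1030) = √(10.0 + 280) = 17.0 m/s.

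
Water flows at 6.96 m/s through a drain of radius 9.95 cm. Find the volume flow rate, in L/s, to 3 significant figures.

Q = A·v = 0.0311 m² × 6.96 m/s = 0.216 m³/s.
Converting: 0.216 m³/s × 1000 = 216 L/s.

Q ≈ 216 L/s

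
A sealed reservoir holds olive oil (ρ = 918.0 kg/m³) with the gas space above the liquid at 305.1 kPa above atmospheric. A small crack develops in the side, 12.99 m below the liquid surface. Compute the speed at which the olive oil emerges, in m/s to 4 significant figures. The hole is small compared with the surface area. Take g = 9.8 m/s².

v ≈ 30.32 m/s

Take point 1 at the surface (v₁ ≈ 0) and point 2 at the hole (at atmospheric pressure). Bernoulli: P₁ + ρg h = P_atm + ½ρv₂².
With P₁ − P_atm = 305100 Pa, v₂ = √(2gh + 2ΔP/ρ) = √(2·9.8·12.99 + 2·305100/918.0) = 30.32 m/s.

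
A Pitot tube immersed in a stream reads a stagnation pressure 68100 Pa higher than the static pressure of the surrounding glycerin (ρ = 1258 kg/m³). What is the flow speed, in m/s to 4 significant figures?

v = 10.41 m/s

The dynamic pressure equals the rise in static pressure at the stagnation point: ΔP = ½ρv².
v = √(2ΔP/ρ) = √(2·68100/1258) = 10.41 m/s.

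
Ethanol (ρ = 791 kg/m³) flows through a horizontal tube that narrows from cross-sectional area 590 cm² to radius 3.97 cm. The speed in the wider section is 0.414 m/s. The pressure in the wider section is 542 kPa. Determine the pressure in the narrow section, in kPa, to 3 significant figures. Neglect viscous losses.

Mass conservation (A₁v₁ = A₂v₂) gives v₂ = 0.414 × 590/49.5 = 4.93 m/s.
Along the horizontal streamline, P + ½ρv² is constant.
P₂ = P₁ − ½ρ(v₂² − v₁²) = 542000 − ½·791·(4.93² − 0.414²) = 542000 − 9560 = 532000 Pa.

P₂ ≈ 532 kPa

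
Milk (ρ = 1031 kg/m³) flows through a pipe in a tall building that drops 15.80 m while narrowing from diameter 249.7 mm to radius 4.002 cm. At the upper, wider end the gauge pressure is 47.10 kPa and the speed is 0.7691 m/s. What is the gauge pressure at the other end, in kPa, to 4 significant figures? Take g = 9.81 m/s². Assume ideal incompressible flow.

P₂ ≈ 178.3 kPa

By continuity, v₂ = v₁·A₁/A₂ = 0.7691·(489.7/50.32) = 7.485 m/s.
Applying Bernoulli between the two ends and solving for P₂: P₂ = P₁ + ½ρ(v₁² − v₂²) − ρgΔh.
P₂ = 47100 + ½·1031·(0.7691² − 7.485²) − 1031·9.81·(−15.80) = 47100 + (-28580) − (-159800) = 178300 Pa.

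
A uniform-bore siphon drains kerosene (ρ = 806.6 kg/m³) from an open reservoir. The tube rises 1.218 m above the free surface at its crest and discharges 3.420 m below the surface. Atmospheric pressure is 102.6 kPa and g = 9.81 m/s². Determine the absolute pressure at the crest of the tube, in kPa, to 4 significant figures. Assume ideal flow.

Bernoulli surface→outlet gives ½v² = g·h_out, so v = √(2·9.81·3.420) = 8.191 m/s.
The bore is uniform, so the speed at the crest is the same v. Bernoulli surface→crest: P_atm = P_top + ½ρv² + ρg·h_top.
P_top = 102600 − ½·806.6·8.191² − 806.6·9.81·1.218 = 65900 Pa.

65.90 kPa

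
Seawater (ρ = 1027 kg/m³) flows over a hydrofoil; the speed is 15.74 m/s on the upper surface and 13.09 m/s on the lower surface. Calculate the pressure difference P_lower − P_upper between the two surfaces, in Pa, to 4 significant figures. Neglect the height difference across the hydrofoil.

ΔP ≈ 39230 Pa

With negligible Δh, P + ½ρv² is constant, so P_low − P_up = ½ρ(v_up² − v_low²).
ΔP = ½·1027·(15.74² − 13.09²) = 39230 Pa.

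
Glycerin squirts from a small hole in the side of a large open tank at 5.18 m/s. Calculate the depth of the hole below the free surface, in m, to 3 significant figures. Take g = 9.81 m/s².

h ≈ 1.37 m

Inverting v = √(2gh) gives h = v² / 2g.
h = 5.18²/(2·9.81) = 26.8/19.62 = 1.37 m.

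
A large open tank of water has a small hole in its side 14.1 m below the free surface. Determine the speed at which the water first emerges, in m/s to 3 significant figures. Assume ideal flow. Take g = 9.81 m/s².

v ≈ 16.6 m/s

With the surface at rest and both surface and jet at atmospheric pressure, Bernoulli gives ρg h = ½ρv², so v = √(2gh) = √(2·9.81·14.1) = 16.6 m/s.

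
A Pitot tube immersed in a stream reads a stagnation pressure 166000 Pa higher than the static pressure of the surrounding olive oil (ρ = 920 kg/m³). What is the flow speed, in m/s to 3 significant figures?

Bernoulli between the free stream and the stagnation point: ½ρv² = P_stag − P_static.
v = √(2ΔP/ρ) = √(2·166000/920) = 19.0 m/s.

v = 19.0 m/s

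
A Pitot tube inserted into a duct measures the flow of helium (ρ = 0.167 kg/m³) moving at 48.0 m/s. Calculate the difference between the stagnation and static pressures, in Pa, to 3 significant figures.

The dynamic pressure equals the rise in static pressure at the stagnation point: ΔP = ½ρv².
ΔP = ½·0.167·48.0² = 192 Pa.

ΔP = 192 Pa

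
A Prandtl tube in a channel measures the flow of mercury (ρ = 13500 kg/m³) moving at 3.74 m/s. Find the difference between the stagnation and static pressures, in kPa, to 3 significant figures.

At the stagnation point the flow is brought to rest, so Bernoulli gives P_stag − P_static = ½ρv².
ΔP = ½·13500·3.74² = 94400 Pa.

ΔP ≈ 94.4 kPa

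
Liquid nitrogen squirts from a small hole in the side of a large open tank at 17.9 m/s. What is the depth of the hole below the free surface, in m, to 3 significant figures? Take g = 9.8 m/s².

16.3 m

Inverting v = √(2gh) gives h = v² / 2g.
h = 17.9²/(2·9.8) = 320/19.60 = 16.3 m.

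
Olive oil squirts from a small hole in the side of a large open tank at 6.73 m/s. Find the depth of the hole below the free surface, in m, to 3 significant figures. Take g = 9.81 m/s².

h ≈ 2.31 m

Torricelli: v = √(2gh), so h = v²/(2g).
h = 6.73²/(2·9.81) = 45.3/19.62 = 2.31 m.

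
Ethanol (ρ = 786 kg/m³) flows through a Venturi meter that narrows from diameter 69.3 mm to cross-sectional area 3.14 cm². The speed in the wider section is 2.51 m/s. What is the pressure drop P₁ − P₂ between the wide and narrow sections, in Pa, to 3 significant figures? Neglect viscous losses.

The volume flow rate is constant, so v₂ = (A₁/A₂)v₁ = (37.7/3.14)·2.51 = 30.2 m/s.
Along the horizontal streamline, P + ½ρv² is constant.
P₁ − P₂ = ½·786·(30.2² − 2.51²) = ½·786·903 = 355000 Pa.

ΔP ≈ 355000 Pa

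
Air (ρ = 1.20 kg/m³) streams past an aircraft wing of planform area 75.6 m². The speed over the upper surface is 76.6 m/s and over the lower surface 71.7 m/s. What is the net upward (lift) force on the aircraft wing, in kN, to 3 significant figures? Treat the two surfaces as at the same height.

The faster flow above has the lower pressure; Bernoulli (same height) gives ΔP = ½ρ(v_up² − v_low²).
ΔP = ½·1.20·(76.6² − 71.7²) = 436 Pa.
Lift = ΔP · A = 436 × 75.6 = 33000 N.

F ≈ 33.0 kN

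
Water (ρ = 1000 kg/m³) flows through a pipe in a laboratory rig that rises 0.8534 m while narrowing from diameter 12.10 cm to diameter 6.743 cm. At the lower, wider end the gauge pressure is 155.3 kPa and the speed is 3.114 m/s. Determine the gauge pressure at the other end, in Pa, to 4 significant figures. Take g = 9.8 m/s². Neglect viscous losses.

The volume flow rate is constant, so v₂ = (A₁/A₂)v₁ = (115.0/35.71)·3.114 = 10.03 m/s.
Energy conservation along the streamline gives P₂ = P₁ − ½ρ(v₂² − v₁²) − ρg(h₂ − h₁).
P₂ = 155300 + ½·1000·(3.114² − 10.03²) − 1000·9.8·(+0.8534) = 155300 + (-45420) − (8363) = 101500 Pa.

P₂ = 101500 Pa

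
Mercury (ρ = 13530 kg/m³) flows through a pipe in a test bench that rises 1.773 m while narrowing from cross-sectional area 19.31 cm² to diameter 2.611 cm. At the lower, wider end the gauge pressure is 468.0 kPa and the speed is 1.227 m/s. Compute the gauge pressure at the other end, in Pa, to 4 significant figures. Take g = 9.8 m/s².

Continuity gives A₁v₁ = A₂v₂, so v₂ = (19.31 cm²)/(5.354 cm²) × 1.227 m/s = 4.425 m/s.
Applying Bernoulli between the two ends and solving for P₂: P₂ = P₁ + ½ρ(v₁² − v₂²) − ρgΔh.
P₂ = 468000 + ½·13530·(1.227² − 4.425²) − 13530·9.8·(+1.773) = 468000 + (-122300) − (235100) = 110600 Pa.

110600 Pa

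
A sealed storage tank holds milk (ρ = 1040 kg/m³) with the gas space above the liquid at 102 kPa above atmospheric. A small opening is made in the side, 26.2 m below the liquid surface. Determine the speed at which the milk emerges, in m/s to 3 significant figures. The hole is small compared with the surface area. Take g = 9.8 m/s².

Take point 1 at the surface (v₁ ≈ 0) and point 2 at the hole (at atmospheric pressure). Bernoulli: P₁ + ρg h = P_atm + ½ρv₂².
With P₁ − P_atm = 102000 Pa, v₂ = √(2gh + 2ΔP/ρ) = √(2·9.8·26.2 + 2·102000/1040) = 26.6 m/s.

v = 26.6 m/s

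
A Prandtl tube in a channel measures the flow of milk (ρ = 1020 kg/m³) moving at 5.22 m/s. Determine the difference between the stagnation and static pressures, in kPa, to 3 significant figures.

The dynamic pressure equals the rise in static pressure at the stagnation point: ΔP = ½ρv².
ΔP = ½·1020·5.22² = 13900 Pa.

ΔP ≈ 13.9 kPa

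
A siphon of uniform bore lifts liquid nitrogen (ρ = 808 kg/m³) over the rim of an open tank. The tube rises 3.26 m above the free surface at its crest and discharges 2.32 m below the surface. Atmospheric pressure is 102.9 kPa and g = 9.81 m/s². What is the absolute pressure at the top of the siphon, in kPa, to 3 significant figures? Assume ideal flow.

58.7 kPa

The outlet speed comes from Torricelli: v = √(2g·2.32) = 6.75 m/s.
Continuity keeps v the same throughout the tube; from surface to crest, P_atm + 0 = P_top + ½ρv² + ρg·h_top.
P_top = 102900 − ½·808·6.75² − 808·9.81·3.26 = 58700 Pa.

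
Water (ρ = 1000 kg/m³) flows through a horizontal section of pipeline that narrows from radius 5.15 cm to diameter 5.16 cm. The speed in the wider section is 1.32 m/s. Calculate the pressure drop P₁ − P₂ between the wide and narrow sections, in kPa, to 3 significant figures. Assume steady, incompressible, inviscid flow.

Mass conservation (A₁v₁ = A₂v₂) gives v₂ = 1.32 × 83.3/20.9 = 5.26 m/s.
With no height change, Bernoulli's equation is P₁ + ½ρv₁² = P₂ + ½ρv₂².
P₁ − P₂ = ½·1000·(5.26² − 1.32²) = ½·1000·25.9 = 13000 Pa.

ΔP ≈ 13.0 kPa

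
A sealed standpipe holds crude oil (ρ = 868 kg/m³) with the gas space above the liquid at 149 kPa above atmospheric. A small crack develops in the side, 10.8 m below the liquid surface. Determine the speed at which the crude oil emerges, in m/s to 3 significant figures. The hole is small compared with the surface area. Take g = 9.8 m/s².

v = 23.6 m/s

Take point 1 at the surface (v₁ ≈ 0) and point 2 at the hole (at atmospheric pressure). Bernoulli: P₁ + ρg h = P_atm + ½ρv₂².
With P₁ − P_atm = 149000 Pa, v₂ = √(2gh + 2ΔP/ρ) = √(2·9.8·10.8 + 2·149000/868) = 23.6 m/s.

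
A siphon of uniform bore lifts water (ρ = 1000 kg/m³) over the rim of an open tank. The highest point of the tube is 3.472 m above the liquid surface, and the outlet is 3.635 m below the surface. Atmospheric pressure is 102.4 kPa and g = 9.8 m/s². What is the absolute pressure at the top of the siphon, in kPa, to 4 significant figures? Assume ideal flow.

P_top ≈ 32.75 kPa

The outlet speed comes from Torricelli: v = √(2g·3.635) = 8.441 m/s.
With constant cross-section the crest speed equals v; applying Bernoulli from the surface up to the crest, P_top = P_atm − ½ρv² − ρg·h_top.
P_top = 102400 − ½·1000·8.441² − 1000·9.8·3.472 = 32750 Pa.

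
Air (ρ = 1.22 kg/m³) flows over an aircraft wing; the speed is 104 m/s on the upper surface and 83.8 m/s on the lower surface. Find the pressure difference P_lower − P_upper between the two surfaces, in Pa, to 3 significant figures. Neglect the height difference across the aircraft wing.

Bernoulli (same height): P_lower − P_upper = ½ρ(v_upper² − v_lower²).
ΔP = ½·1.22·(104² − 83.8²) = 2310 Pa.

ΔP ≈ 2310 Pa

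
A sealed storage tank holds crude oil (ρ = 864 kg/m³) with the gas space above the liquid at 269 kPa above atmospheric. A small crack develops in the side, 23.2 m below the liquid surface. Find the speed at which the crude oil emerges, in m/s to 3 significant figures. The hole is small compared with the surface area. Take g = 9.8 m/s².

Take point 1 at the surface (v₁ ≈ 0) and point 2 at the hole (at atmospheric pressure). Bernoulli: P₁ + ρg h = P_atm + ½ρv₂².
With P₁ − P_atm = 269000 Pa, v₂ = √(2gh + 2ΔP/ρ) = √(2·9.8·23.2 + 2·269000/864) = 32.8 m/s.

v ≈ 32.8 m/s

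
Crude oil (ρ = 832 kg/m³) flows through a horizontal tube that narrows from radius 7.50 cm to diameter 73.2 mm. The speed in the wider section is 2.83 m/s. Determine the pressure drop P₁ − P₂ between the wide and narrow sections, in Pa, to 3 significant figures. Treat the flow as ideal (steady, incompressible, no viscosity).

ΔP ≈ 55400 Pa

Mass conservation (A₁v₁ = A₂v₂) gives v₂ = 2.83 × 177/42.1 = 11.9 m/s.
Along the horizontal streamline, P + ½ρv² is constant.
P₁ − P₂ = ½·832·(11.9² − 2.83²) = ½·832·133 = 55400 Pa.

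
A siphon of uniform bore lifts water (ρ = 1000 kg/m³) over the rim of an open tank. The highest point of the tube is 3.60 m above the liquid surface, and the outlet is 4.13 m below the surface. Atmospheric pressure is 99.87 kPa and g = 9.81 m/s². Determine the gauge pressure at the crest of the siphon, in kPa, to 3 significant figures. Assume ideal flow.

P_gauge = -75.8 kPa

From the surface to the outlet (both open to atmosphere, surface at rest): v = √(2g·h_out) = √(2·9.81·4.13) = 9.00 m/s.
Continuity keeps v the same throughout the tube; from surface to crest, P_atm + 0 = P_top + ½ρv² + ρg·h_top.
P_top = 99870 − ½·1000·9.00² − 1000·9.81·3.60 = 24000 Pa. So P_gauge = P_top − P_atm = -75800 Pa.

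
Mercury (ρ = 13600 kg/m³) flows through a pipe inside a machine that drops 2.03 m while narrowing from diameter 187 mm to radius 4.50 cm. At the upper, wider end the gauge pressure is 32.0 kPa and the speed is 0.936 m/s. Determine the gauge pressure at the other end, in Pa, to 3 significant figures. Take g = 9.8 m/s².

P₂ ≈ 197000 Pa

Continuity gives A₁v₁ = A₂v₂, so v₂ = (275 cm²)/(63.6 cm²) × 0.936 m/s = 4.04 m/s.
Energy conservation along the streamline gives P₂ = P₁ − ½ρ(v₂² − v₁²) − ρg(h₂ − h₁).
P₂ = 32000 + ½·13600·(0.936² − 4.04²) − 13600·9.8·(−2.03) = 32000 + (-105000) − (-271000) = 197000 Pa.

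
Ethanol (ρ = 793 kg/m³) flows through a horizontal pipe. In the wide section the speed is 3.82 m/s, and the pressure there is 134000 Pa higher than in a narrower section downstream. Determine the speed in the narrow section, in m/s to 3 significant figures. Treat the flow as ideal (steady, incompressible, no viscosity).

v₂ ≈ 18.8 m/s

Along the level pipe P + ½ρv² is conserved, hence v₂² = v₁² + 2(P₁ − P₂)/ρ.
v₂ = √(3.82² + 2·134000/793) = √(14.6 + 338) = 18.8 m/s.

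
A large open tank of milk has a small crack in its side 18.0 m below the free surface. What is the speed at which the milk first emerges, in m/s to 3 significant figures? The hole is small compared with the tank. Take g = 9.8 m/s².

Torricelli's result v = √(2gh) gives v = √(2·9.8·18.0) = 18.8 m/s.

v ≈ 18.8 m/s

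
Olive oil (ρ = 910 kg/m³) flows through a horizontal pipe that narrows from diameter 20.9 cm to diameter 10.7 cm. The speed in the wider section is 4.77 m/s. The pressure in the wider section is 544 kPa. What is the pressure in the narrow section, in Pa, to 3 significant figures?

P₂ = 404000 Pa

Continuity gives A₁v₁ = A₂v₂, so v₂ = (343 cm²)/(89.9 cm²) × 4.77 m/s = 18.2 m/s.
With no height change, Bernoulli's equation is P₁ + ½ρv₁² = P₂ + ½ρv₂².
P₂ = P₁ − ½ρ(v₂² − v₁²) = 544000 − ½·910·(18.2² − 4.77²) = 544000 − 140000 = 404000 Pa.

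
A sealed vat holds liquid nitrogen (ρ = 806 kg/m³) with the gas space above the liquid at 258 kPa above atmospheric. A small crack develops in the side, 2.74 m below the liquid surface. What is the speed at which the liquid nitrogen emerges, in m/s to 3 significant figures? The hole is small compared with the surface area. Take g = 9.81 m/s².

Take point 1 at the surface (v₁ ≈ 0) and point 2 at the hole (at atmospheric pressure). Bernoulli: P₁ + ρg h = P_atm + ½ρv₂².
With P₁ − P_atm = 258000 Pa, v₂ = √(2gh + 2ΔP/ρ) = √(2·9.81·2.74 + 2·258000/806) = 26.3 m/s.

v ≈ 26.3 m/s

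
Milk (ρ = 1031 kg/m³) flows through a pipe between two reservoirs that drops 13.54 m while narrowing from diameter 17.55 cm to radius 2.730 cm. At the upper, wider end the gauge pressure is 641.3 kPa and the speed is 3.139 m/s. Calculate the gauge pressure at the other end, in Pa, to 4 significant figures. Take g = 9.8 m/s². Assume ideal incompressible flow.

P₂ ≈ 241000 Pa

By continuity, v₂ = v₁·A₁/A₂ = 3.139·(241.9/23.41) = 32.43 m/s.
Bernoulli: P₁ + ½ρv₁² + ρg h₁ = P₂ + ½ρv₂² + ρg h₂, so P₂ = P₁ + ½ρ(v₁² − v₂²) − ρg(h₂ − h₁).
P₂ = 641300 + ½·1031·(3.139² − 32.43²) − 1031·9.8·(−13.54) = 641300 + (-537100) − (-136800) = 241000 Pa.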